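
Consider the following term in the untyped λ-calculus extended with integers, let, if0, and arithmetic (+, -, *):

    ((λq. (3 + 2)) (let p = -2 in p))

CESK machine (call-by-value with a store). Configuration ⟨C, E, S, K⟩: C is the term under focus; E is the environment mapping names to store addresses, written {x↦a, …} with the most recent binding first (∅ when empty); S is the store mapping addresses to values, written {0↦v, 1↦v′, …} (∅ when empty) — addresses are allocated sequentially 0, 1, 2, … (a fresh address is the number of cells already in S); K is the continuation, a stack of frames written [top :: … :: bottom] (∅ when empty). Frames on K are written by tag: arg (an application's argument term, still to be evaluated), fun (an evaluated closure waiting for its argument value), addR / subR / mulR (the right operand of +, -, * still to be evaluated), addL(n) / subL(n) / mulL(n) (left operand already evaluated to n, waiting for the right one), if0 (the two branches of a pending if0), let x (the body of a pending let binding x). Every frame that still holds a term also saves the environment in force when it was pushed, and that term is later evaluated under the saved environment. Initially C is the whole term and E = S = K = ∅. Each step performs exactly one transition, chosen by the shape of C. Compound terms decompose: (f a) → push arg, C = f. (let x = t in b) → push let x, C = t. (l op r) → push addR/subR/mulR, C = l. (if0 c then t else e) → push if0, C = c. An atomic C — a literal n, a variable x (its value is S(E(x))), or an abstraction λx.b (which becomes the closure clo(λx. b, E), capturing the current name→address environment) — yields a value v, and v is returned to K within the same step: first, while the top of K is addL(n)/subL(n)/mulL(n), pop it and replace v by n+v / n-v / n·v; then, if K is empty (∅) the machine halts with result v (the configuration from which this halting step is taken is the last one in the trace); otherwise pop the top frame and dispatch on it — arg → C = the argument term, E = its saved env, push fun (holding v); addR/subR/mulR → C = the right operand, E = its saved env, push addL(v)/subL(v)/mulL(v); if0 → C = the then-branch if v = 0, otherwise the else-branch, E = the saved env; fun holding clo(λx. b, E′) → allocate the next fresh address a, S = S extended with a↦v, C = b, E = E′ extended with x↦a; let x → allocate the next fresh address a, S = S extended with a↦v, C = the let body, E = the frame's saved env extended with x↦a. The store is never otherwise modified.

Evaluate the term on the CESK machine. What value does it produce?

Answer: 5

Machine steps:
0. ⟨C=((λq. (3 + 2)) (let p = -2 in p)); E=∅; S=∅; K=∅⟩
1. ⟨C=(λq. (3 + 2)); E=∅; S=∅; K=[arg]⟩
2. ⟨C=(let p = -2 in p); E=∅; S=∅; K=[fun]⟩
3. ⟨C=-2; E=∅; S=∅; K=[let p :: fun]⟩
4. ⟨C=p; E={p↦0}; S={0↦-2}; K=[fun]⟩
5. ⟨C=(3 + 2); E={q↦1}; S={0↦-2, 1↦-2}; K=∅⟩
6. ⟨C=3; E={q↦1}; S={0↦-2, 1↦-2}; K=[addR]⟩
7. ⟨C=2; E={q↦1}; S={0↦-2, 1↦-2}; K=[addL(3)]⟩
→ final value 5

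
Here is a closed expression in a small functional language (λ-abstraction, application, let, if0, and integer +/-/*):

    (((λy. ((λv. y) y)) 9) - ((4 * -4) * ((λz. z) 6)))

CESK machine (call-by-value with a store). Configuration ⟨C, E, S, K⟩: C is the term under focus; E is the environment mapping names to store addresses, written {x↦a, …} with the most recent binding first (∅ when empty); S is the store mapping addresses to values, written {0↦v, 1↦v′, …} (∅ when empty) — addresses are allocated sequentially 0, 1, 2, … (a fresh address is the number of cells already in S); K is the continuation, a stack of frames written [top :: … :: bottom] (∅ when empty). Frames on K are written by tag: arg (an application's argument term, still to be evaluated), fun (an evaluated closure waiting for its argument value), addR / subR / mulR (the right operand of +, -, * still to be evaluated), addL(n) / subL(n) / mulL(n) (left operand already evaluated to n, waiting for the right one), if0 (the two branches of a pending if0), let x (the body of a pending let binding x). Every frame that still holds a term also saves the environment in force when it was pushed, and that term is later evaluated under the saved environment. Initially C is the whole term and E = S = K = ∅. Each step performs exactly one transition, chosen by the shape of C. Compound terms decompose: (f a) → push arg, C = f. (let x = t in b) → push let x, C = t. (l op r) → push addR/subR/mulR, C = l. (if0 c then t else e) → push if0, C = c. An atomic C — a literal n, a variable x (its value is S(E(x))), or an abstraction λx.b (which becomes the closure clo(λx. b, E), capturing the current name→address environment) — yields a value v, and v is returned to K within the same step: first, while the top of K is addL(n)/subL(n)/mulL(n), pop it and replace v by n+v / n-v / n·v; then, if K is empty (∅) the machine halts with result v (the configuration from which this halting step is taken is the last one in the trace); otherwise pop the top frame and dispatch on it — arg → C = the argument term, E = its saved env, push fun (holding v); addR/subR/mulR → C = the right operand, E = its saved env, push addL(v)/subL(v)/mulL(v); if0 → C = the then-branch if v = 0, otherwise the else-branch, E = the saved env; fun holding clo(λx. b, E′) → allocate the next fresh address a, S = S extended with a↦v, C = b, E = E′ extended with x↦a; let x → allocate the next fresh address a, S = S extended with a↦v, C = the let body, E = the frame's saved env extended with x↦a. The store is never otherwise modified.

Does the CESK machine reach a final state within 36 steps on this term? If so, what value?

Answer: 105

Derivation:
[0] ⟨C=(((λy. ((λv. y) y)) 9) - ((4 * -4) * ((λz. z) 6))); E=∅; S=∅; K=∅⟩
[1] ⟨C=((λy. ((λv. y) y)) 9); E=∅; S=∅; K=[subR]⟩
[2] ⟨C=(λy. ((λv. y) y)); E=∅; S=∅; K=[arg :: subR]⟩
[3] ⟨C=9; E=∅; S=∅; K=[fun :: subR]⟩
[4] ⟨C=((λv. y) y); E={y↦0}; S={0↦9}; K=[subR]⟩
[5] ⟨C=(λv. y); E={y↦0}; S={0↦9}; K=[arg :: subR]⟩
[6] ⟨C=y; E={y↦0}; S={0↦9}; K=[fun :: subR]⟩
[7] ⟨C=y; E={v↦1, y↦0}; S={0↦9, 1↦9}; K=[subR]⟩
[8] ⟨C=((4 * -4) * ((λz. z) 6)); E=∅; S={0↦9, 1↦9}; K=[subL(9)]⟩
[9] ⟨C=(4 * -4); E=∅; S={0↦9, 1↦9}; K=[mulR :: subL(9)]⟩
[10] ⟨C=4; E=∅; S={0↦9, 1↦9}; K=[mulR :: mulR :: subL(9)]⟩
[11] ⟨C=-4; E=∅; S={0↦9, 1↦9}; K=[mulL(4) :: mulR :: subL(9)]⟩
[12] ⟨C=((λz. z) 6); E=∅; S={0↦9, 1↦9}; K=[mulL(-16) :: subL(9)]⟩
[13] ⟨C=(λz. z); E=∅; S={0↦9, 1↦9}; K=[arg :: mulL(-16) :: subL(9)]⟩
[14] ⟨C=6; E=∅; S={0↦9, 1↦9}; K=[fun :: mulL(-16) :: subL(9)]⟩
[15] ⟨C=z; E={z↦2}; S={0↦9, 1↦9, 2↦6}; K=[mulL(-16) :: subL(9)]⟩
→ final value 105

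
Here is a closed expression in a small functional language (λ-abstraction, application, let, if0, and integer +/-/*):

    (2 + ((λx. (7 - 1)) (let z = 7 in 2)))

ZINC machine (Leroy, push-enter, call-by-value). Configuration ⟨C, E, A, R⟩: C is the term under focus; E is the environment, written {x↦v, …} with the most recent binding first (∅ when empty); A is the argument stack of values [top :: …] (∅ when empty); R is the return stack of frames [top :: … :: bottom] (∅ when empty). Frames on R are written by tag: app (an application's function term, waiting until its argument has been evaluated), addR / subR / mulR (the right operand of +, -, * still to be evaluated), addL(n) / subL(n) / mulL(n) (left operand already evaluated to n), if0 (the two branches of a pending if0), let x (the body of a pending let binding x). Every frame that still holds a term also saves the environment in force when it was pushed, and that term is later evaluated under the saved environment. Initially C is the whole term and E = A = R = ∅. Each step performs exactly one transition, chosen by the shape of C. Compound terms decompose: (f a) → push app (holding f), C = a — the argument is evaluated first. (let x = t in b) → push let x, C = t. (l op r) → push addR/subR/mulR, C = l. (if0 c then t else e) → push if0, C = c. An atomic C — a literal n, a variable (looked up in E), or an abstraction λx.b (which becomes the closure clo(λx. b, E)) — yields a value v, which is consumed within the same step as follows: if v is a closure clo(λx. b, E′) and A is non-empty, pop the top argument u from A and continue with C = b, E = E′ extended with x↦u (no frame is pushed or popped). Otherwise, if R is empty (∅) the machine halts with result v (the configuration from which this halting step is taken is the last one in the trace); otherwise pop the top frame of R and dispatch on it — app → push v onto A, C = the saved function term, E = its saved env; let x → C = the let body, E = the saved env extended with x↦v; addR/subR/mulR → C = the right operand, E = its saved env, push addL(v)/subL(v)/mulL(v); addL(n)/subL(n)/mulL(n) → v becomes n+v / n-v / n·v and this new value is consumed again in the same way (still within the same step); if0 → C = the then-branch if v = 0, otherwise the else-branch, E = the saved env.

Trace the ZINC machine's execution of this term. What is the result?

[0] [C=(2 + ((λx. (7 - 1)) (let z = 7 in 2))) | E=∅ | A=∅ | R=∅]
[1] [C=2 | E=∅ | A=∅ | R=[addR]]
[2] [C=((λx. (7 - 1)) (let z = 7 in 2)) | E=∅ | A=∅ | R=[addL(2)]]
[3] [C=(let z = 7 in 2) | E=∅ | A=∅ | R=[app :: addL(2)]]
[4] [C=7 | E=∅ | A=∅ | R=[let z :: app :: addL(2)]]
[5] [C=2 | E={z↦7} | A=∅ | R=[app :: addL(2)]]
[6] [C=(λx. (7 - 1)) | E=∅ | A=[2] | R=[addL(2)]]
[7] [C=(7 - 1) | E={x↦2} | A=∅ | R=[addL(2)]]
[8] [C=7 | E={x↦2} | A=∅ | R=[subR :: addL(2)]]
[9] [C=1 | E={x↦2} | A=∅ | R=[subL(7) :: addL(2)]]
→ final value 8

Answer: 8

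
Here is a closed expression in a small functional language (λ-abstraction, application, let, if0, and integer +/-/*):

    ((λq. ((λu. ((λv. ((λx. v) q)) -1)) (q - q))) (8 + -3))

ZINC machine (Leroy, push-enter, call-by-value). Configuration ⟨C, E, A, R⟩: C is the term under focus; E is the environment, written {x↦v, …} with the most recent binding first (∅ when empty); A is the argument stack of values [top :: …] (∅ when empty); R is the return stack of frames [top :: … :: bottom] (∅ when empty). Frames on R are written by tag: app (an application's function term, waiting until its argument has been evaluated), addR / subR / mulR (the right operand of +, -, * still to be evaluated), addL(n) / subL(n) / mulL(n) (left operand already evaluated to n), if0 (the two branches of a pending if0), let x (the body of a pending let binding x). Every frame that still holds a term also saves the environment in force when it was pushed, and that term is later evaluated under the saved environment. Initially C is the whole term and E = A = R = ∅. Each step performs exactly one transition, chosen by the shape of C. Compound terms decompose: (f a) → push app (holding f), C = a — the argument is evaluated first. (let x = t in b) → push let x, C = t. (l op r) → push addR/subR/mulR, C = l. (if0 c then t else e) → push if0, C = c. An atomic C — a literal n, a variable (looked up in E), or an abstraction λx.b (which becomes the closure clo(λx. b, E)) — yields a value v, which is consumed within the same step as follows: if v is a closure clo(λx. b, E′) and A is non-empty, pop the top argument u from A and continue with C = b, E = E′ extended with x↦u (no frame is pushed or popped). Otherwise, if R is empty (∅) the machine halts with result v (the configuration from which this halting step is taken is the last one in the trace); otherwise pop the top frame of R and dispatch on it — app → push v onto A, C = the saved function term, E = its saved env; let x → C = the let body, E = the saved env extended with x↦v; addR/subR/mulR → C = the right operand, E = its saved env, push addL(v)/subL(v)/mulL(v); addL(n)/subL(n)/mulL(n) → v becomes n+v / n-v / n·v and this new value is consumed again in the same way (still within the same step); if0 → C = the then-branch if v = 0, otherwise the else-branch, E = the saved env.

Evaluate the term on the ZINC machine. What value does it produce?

Answer: -1

Execution trace:
[0] <C=((λq. ((λu. ((λv. ((λx. v) q)) -1)) (q - q))) (8 + -3)), E=∅, A=∅, R=∅>
[1] <C=(8 + -3), E=∅, A=∅, R=[app]>
[2] <C=8, E=∅, A=∅, R=[addR :: app]>
[3] <C=-3, E=∅, A=∅, R=[addL(8) :: app]>
[4] <C=(λq. ((λu. ((λv. ((λx. v) q)) -1)) (q - q))), E=∅, A=[5], R=∅>
[5] <C=((λu. ((λv. ((λx. v) q)) -1)) (q - q)), E={q↦5}, A=∅, R=∅>
[6] <C=(q - q), E={q↦5}, A=∅, R=[app]>
[7] <C=q, E={q↦5}, A=∅, R=[subR :: app]>
[8] <C=q, E={q↦5}, A=∅, R=[subL(5) :: app]>
[9] <C=(λu. ((λv. ((λx. v) q)) -1)), E={q↦5}, A=[0], R=∅>
[10] <C=((λv. ((λx. v) q)) -1), E={u↦0, q↦5}, A=∅, R=∅>
[11] <C=-1, E={u↦0, q↦5}, A=∅, R=[app]>
[12] <C=(λv. ((λx. v) q)), E={u↦0, q↦5}, A=[-1], R=∅>
[13] <C=((λx. v) q), E={v↦-1, u↦0, q↦5}, A=∅, R=∅>
[14] <C=q, E={v↦-1, u↦0, q↦5}, A=∅, R=[app]>
[15] <C=(λx. v), E={v↦-1, u↦0, q↦5}, A=[5], R=∅>
[16] <C=v, E={x↦5, v↦-1, u↦0, q↦5}, A=∅, R=∅>
→ final value -1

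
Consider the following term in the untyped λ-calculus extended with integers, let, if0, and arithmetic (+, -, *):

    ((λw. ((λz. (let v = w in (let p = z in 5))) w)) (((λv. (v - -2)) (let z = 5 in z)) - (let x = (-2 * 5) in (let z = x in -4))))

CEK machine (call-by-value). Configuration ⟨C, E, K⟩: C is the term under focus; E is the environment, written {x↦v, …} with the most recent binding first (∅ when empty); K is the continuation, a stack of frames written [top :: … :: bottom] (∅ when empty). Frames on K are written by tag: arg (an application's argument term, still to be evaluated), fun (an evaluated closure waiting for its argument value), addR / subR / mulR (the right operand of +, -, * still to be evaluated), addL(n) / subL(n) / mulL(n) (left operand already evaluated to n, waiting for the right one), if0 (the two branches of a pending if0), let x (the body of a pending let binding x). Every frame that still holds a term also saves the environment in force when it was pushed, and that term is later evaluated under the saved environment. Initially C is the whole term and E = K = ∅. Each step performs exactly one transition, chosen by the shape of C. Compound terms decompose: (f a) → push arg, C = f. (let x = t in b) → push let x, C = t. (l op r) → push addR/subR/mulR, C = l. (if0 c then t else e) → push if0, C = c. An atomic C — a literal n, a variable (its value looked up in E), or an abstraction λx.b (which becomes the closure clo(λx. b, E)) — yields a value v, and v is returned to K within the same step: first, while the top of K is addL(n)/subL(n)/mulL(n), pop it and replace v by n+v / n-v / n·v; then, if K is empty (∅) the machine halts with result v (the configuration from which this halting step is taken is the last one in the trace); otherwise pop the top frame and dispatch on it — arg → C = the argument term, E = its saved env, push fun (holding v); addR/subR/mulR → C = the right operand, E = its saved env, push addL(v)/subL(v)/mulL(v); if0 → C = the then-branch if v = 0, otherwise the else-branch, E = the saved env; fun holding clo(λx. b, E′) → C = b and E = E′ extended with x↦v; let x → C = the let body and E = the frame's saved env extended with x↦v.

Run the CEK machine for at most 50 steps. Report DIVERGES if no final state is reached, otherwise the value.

[0] ⟨C=((λw. ((λz. (let v = w in (let p = z in 5))) w)) (((λv. (v - -2)) (let z = 5 in z)) - (let x = (-2 * 5) in (let z = x in -4)))); E=∅; K=∅⟩
[1] ⟨C=(λw. ((λz. (let v = w in (let p = z in 5))) w)); E=∅; K=[arg]⟩
[2] ⟨C=(((λv. (v - -2)) (let z = 5 in z)) - (let x = (-2 * 5) in (let z = x in -4))); E=∅; K=[fun]⟩
[3] ⟨C=((λv. (v - -2)) (let z = 5 in z)); E=∅; K=[subR :: fun]⟩
[4] ⟨C=(λv. (v - -2)); E=∅; K=[arg :: subR :: fun]⟩
[5] ⟨C=(let z = 5 in z); E=∅; K=[fun :: subR :: fun]⟩
[6] ⟨C=5; E=∅; K=[let z :: fun :: subR :: fun]⟩
[7] ⟨C=z; E={z↦5}; K=[fun :: subR :: fun]⟩
[8] ⟨C=(v - -2); E={v↦5}; K=[subR :: fun]⟩
[9] ⟨C=v; E={v↦5}; K=[subR :: subR :: fun]⟩
[10] ⟨C=-2; E={v↦5}; K=[subL(5) :: subR :: fun]⟩
[11] ⟨C=(let x = (-2 * 5) in (let z = x in -4)); E=∅; K=[subL(7) :: fun]⟩
[12] ⟨C=(-2 * 5); E=∅; K=[let x :: subL(7) :: fun]⟩
[13] ⟨C=-2; E=∅; K=[mulR :: let x :: subL(7) :: fun]⟩
[14] ⟨C=5; E=∅; K=[mulL(-2) :: let x :: subL(7) :: fun]⟩
[15] ⟨C=(let z = x in -4); E={x↦-10}; K=[subL(7) :: fun]⟩
[16] ⟨C=x; E={x↦-10}; K=[let z :: subL(7) :: fun]⟩
[17] ⟨C=-4; E={z↦-10, x↦-10}; K=[subL(7) :: fun]⟩
[18] ⟨C=((λz. (let v = w in (let p = z in 5))) w); E={w↦11}; K=∅⟩
[19] ⟨C=(λz. (let v = w in (let p = z in 5))); E={w↦11}; K=[arg]⟩
[20] ⟨C=w; E={w↦11}; K=[fun]⟩
[21] ⟨C=(let v = w in (let p = z in 5)); E={z↦11, w↦11}; K=∅⟩
[22] ⟨C=w; E={z↦11, w↦11}; K=[let v]⟩
[23] ⟨C=(let p = z in 5); E={v↦11, z↦11, w↦11}; K=∅⟩
[24] ⟨C=z; E={v↦11, z↦11, w↦11}; K=[let p]⟩
[25] ⟨C=5; E={p↦11, v↦11, z↦11, w↦11}; K=∅⟩
→ final value 5

Answer: 5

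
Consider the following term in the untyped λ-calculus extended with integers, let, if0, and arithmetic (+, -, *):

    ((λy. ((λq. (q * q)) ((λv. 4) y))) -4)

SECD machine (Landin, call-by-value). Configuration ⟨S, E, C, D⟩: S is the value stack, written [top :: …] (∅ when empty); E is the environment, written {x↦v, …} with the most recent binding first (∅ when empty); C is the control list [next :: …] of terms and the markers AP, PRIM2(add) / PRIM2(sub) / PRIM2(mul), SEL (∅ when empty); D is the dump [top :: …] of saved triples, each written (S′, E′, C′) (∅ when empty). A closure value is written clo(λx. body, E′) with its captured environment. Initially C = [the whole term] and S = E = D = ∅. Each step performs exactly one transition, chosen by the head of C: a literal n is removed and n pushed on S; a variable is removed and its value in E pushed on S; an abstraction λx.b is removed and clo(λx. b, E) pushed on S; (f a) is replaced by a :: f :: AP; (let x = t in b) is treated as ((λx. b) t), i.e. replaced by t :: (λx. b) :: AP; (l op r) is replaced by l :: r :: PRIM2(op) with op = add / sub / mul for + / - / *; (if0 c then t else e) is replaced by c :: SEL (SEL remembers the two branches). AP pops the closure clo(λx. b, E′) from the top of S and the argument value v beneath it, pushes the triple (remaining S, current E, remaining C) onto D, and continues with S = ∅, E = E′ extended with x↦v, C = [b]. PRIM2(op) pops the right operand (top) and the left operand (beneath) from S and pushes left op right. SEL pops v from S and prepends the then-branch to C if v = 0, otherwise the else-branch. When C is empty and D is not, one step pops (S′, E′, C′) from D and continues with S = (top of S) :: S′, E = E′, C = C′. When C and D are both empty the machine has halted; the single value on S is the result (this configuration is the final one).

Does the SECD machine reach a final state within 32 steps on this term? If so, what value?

Answer: 16

Derivation:
[0] <S=∅, E=∅, C=[((λy. ((λq. (q * q)) ((λv. 4) y))) -4)], D=∅>
[1] <S=∅, E=∅, C=[-4 :: (λy. ((λq. (q * q)) ((λv. 4) y))) :: AP], D=∅>
[2] <S=[-4], E=∅, C=[(λy. ((λq. (q * q)) ((λv. 4) y))) :: AP], D=∅>
[3] <S=[clo(λy. ((λq. (q * q)) ((λv. 4) y)), ∅) :: -4], E=∅, C=[AP], D=∅>
[4] <S=∅, E={y↦-4}, C=[((λq. (q * q)) ((λv. 4) y))], D=[(∅, ∅, ∅)]>
[5] <S=∅, E={y↦-4}, C=[((λv. 4) y) :: (λq. (q * q)) :: AP], D=[(∅, ∅, ∅)]>
[6] <S=∅, E={y↦-4}, C=[y :: (λv. 4) :: AP :: (λq. (q * q)) :: AP], D=[(∅, ∅, ∅)]>
[7] <S=[-4], E={y↦-4}, C=[(λv. 4) :: AP :: (λq. (q * q)) :: AP], D=[(∅, ∅, ∅)]>
[8] <S=[clo(λv. 4, {y↦-4}) :: -4], E={y↦-4}, C=[AP :: (λq. (q * q)) :: AP], D=[(∅, ∅, ∅)]>
[9] <S=∅, E={v↦-4, y↦-4}, C=[4], D=[(∅, {y↦-4}, [(λq. (q * q)) :: AP]) :: (∅, ∅, ∅)]>
[10] <S=[4], E={v↦-4, y↦-4}, C=∅, D=[(∅, {y↦-4}, [(λq. (q * q)) :: AP]) :: (∅, ∅, ∅)]>
[11] <S=[4], E={y↦-4}, C=[(λq. (q * q)) :: AP], D=[(∅, ∅, ∅)]>
[12] <S=[clo(λq. (q * q), {y↦-4}) :: 4], E={y↦-4}, C=[AP], D=[(∅, ∅, ∅)]>
[13] <S=∅, E={q↦4, y↦-4}, C=[(q * q)], D=[(∅, {y↦-4}, ∅) :: (∅, ∅, ∅)]>
[14] <S=∅, E={q↦4, y↦-4}, C=[q :: q :: PRIM2(mul)], D=[(∅, {y↦-4}, ∅) :: (∅, ∅, ∅)]>
[15] <S=[4], E={q↦4, y↦-4}, C=[q :: PRIM2(mul)], D=[(∅, {y↦-4}, ∅) :: (∅, ∅, ∅)]>
[16] <S=[4 :: 4], E={q↦4, y↦-4}, C=[PRIM2(mul)], D=[(∅, {y↦-4}, ∅) :: (∅, ∅, ∅)]>
[17] <S=[16], E={q↦4, y↦-4}, C=∅, D=[(∅, {y↦-4}, ∅) :: (∅, ∅, ∅)]>
[18] <S=[16], E={y↦-4}, C=∅, D=[(∅, ∅, ∅)]>
[19] <S=[16], E=∅, C=∅, D=∅>
→ final value 16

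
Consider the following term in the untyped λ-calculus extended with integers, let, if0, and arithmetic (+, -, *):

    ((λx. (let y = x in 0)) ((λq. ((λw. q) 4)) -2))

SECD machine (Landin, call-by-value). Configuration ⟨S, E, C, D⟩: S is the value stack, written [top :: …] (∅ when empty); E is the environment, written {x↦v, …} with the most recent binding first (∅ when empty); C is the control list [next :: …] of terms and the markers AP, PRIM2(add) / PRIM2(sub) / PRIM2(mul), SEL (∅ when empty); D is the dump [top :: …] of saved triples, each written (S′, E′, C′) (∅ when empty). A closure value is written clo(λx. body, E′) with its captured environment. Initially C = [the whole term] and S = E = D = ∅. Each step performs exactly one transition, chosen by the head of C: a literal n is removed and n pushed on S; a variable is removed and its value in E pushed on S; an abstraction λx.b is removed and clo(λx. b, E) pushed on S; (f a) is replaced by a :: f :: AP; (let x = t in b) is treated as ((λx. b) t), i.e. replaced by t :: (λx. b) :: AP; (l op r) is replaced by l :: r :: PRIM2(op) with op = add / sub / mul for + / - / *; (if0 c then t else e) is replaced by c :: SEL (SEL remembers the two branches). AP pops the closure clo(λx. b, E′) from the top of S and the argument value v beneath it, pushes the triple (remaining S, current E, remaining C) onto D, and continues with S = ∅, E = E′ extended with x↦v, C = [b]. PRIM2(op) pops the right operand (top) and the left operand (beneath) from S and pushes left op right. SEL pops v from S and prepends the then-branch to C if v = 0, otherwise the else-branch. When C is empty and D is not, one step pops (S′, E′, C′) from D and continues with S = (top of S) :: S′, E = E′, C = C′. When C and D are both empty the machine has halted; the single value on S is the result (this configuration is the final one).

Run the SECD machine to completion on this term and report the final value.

[0] <S=∅, E=∅, C=[((λx. (let y = x in 0)) ((λq. ((λw. q) 4)) -2))], D=∅>
[1] <S=∅, E=∅, C=[((λq. ((λw. q) 4)) -2) :: (λx. (let y = x in 0)) :: AP], D=∅>
[2] <S=∅, E=∅, C=[-2 :: (λq. ((λw. q) 4)) :: AP :: (λx. (let y = x in 0)) :: AP], D=∅>
[3] <S=[-2], E=∅, C=[(λq. ((λw. q) 4)) :: AP :: (λx. (let y = x in 0)) :: AP], D=∅>
[4] <S=[clo(λq. ((λw. q) 4), ∅) :: -2], E=∅, C=[AP :: (λx. (let y = x in 0)) :: AP], D=∅>
[5] <S=∅, E={q↦-2}, C=[((λw. q) 4)], D=[(∅, ∅, [(λx. (let y = x in 0)) :: AP])]>
[6] <S=∅, E={q↦-2}, C=[4 :: (λw. q) :: AP], D=[(∅, ∅, [(λx. (let y = x in 0)) :: AP])]>
[7] <S=[4], E={q↦-2}, C=[(λw. q) :: AP], D=[(∅, ∅, [(λx. (let y = x in 0)) :: AP])]>
[8] <S=[clo(λw. q, {q↦-2}) :: 4], E={q↦-2}, C=[AP], D=[(∅, ∅, [(λx. (let y = x in 0)) :: AP])]>
[9] <S=∅, E={w↦4, q↦-2}, C=[q], D=[(∅, {q↦-2}, ∅) :: (∅, ∅, [(λx. (let y = x in 0)) :: AP])]>
[10] <S=[-2], E={w↦4, q↦-2}, C=∅, D=[(∅, {q↦-2}, ∅) :: (∅, ∅, [(λx. (let y = x in 0)) :: AP])]>
[11] <S=[-2], E={q↦-2}, C=∅, D=[(∅, ∅, [(λx. (let y = x in 0)) :: AP])]>
[12] <S=[-2], E=∅, C=[(λx. (let y = x in 0)) :: AP], D=∅>
[13] <S=[clo(λx. (let y = x in 0), ∅) :: -2], E=∅, C=[AP], D=∅>
[14] <S=∅, E={x↦-2}, C=[(let y = x in 0)], D=[(∅, ∅, ∅)]>
[15] <S=∅, E={x↦-2}, C=[x :: (λy. 0) :: AP], D=[(∅, ∅, ∅)]>
[16] <S=[-2], E={x↦-2}, C=[(λy. 0) :: AP], D=[(∅, ∅, ∅)]>
[17] <S=[clo(λy. 0, {x↦-2}) :: -2], E={x↦-2}, C=[AP], D=[(∅, ∅, ∅)]>
[18] <S=∅, E={y↦-2, x↦-2}, C=[0], D=[(∅, {x↦-2}, ∅) :: (∅, ∅, ∅)]>
[19] <S=[0], E={y↦-2, x↦-2}, C=∅, D=[(∅, {x↦-2}, ∅) :: (∅, ∅, ∅)]>
[20] <S=[0], E={x↦-2}, C=∅, D=[(∅, ∅, ∅)]>
[21] <S=[0], E=∅, C=∅, D=∅>
→ final value 0

Answer: 0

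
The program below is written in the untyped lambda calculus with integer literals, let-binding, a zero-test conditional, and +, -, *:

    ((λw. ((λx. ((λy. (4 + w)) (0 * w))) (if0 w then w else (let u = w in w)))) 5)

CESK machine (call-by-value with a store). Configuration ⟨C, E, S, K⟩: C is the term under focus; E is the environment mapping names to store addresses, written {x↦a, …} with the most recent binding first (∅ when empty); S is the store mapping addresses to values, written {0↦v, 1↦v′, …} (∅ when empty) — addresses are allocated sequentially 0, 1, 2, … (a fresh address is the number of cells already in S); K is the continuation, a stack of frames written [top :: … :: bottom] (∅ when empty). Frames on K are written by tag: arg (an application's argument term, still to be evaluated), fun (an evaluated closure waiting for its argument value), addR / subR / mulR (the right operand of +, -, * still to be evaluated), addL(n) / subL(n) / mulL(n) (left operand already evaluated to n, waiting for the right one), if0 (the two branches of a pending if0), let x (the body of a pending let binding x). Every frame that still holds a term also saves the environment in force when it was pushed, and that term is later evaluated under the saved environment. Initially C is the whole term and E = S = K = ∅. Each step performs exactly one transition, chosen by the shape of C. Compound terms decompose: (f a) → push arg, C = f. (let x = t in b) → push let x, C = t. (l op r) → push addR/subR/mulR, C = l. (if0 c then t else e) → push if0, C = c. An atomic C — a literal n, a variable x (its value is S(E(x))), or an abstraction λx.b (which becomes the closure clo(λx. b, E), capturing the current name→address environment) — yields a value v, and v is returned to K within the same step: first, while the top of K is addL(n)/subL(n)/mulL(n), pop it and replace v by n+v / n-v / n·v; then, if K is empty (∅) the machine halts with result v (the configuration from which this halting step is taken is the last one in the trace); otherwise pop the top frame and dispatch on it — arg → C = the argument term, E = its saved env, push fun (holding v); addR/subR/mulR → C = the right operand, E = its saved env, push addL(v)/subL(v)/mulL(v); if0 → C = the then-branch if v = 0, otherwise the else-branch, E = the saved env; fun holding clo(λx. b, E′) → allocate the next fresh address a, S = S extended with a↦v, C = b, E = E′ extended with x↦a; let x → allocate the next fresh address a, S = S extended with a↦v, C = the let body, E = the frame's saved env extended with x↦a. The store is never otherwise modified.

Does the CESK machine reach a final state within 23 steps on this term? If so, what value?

Answer: 9

Execution trace:
t=0: ⟨C=((λw. ((λx. ((λy. (4 + w)) (0 * w))) (if0 w then w else (let u = w in w)))) 5); E=∅; S=∅; K=∅⟩
t=1: ⟨C=(λw. ((λx. ((λy. (4 + w)) (0 * w))) (if0 w then w else (let u = w in w)))); E=∅; S=∅; K=[arg]⟩
t=2: ⟨C=5; E=∅; S=∅; K=[fun]⟩
t=3: ⟨C=((λx. ((λy. (4 + w)) (0 * w))) (if0 w then w else (let u = w in w))); E={w↦0}; S={0↦5}; K=∅⟩
t=4: ⟨C=(λx. ((λy. (4 + w)) (0 * w))); E={w↦0}; S={0↦5}; K=[arg]⟩
t=5: ⟨C=(if0 w then w else (let u = w in w)); E={w↦0}; S={0↦5}; K=[fun]⟩
t=6: ⟨C=w; E={w↦0}; S={0↦5}; K=[if0 :: fun]⟩
t=7: ⟨C=(let u = w in w); E={w↦0}; S={0↦5}; K=[fun]⟩
t=8: ⟨C=w; E={w↦0}; S={0↦5}; K=[let u :: fun]⟩
t=9: ⟨C=w; E={u↦1, w↦0}; S={0↦5, 1↦5}; K=[fun]⟩
t=10: ⟨C=((λy. (4 + w)) (0 * w)); E={x↦2, w↦0}; S={0↦5, 1↦5, 2↦5}; K=∅⟩
t=11: ⟨C=(λy. (4 + w)); E={x↦2, w↦0}; S={0↦5, 1↦5, 2↦5}; K=[arg]⟩
t=12: ⟨C=(0 * w); E={x↦2, w↦0}; S={0↦5, 1↦5, 2↦5}; K=[fun]⟩
t=13: ⟨C=0; E={x↦2, w↦0}; S={0↦5, 1↦5, 2↦5}; K=[mulR :: fun]⟩
t=14: ⟨C=w; E={x↦2, w↦0}; S={0↦5, 1↦5, 2↦5}; K=[mulL(0) :: fun]⟩
t=15: ⟨C=(4 + w); E={y↦3, x↦2, w↦0}; S={0↦5, 1↦5, 2↦5, 3↦0}; K=∅⟩
t=16: ⟨C=4; E={y↦3, x↦2, w↦0}; S={0↦5, 1↦5, 2↦5, 3↦0}; K=[addR]⟩
t=17: ⟨C=w; E={y↦3, x↦2, w↦0}; S={0↦5, 1↦5, 2↦5, 3↦0}; K=[addL(4)]⟩
→ final value 9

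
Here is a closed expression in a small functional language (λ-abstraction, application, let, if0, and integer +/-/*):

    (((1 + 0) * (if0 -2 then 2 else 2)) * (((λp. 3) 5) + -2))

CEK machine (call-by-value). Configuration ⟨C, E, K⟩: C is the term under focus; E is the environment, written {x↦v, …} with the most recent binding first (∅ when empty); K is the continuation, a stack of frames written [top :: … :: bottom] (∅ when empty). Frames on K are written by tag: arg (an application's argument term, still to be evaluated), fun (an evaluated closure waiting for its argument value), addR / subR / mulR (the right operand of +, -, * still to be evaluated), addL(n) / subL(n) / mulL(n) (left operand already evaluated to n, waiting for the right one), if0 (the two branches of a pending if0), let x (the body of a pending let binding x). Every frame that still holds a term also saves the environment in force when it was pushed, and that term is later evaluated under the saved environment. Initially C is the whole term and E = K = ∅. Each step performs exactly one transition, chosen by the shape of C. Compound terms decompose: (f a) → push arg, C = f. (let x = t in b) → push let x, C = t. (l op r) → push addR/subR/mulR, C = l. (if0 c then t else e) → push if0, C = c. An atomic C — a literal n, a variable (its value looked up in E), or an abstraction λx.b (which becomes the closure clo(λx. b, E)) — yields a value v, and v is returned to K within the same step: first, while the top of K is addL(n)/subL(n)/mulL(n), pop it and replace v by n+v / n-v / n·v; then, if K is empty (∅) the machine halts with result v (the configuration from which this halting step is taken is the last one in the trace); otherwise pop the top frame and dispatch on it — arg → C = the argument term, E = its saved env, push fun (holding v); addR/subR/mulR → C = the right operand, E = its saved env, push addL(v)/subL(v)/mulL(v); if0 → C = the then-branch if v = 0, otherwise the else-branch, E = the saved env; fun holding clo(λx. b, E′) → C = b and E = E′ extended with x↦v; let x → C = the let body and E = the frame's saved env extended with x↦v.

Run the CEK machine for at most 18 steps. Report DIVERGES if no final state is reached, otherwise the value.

Answer: 2

Derivation:
[0] <C=(((1 + 0) * (if0 -2 then 2 else 2)) * (((λp. 3) 5) + -2)), E=∅, K=∅>
[1] <C=((1 + 0) * (if0 -2 then 2 else 2)), E=∅, K=[mulR]>
[2] <C=(1 + 0), E=∅, K=[mulR :: mulR]>
[3] <C=1, E=∅, K=[addR :: mulR :: mulR]>
[4] <C=0, E=∅, K=[addL(1) :: mulR :: mulR]>
[5] <C=(if0 -2 then 2 else 2), E=∅, K=[mulL(1) :: mulR]>
[6] <C=-2, E=∅, K=[if0 :: mulL(1) :: mulR]>
[7] <C=2, E=∅, K=[mulL(1) :: mulR]>
[8] <C=(((λp. 3) 5) + -2), E=∅, K=[mulL(2)]>
[9] <C=((λp. 3) 5), E=∅, K=[addR :: mulL(2)]>
[10] <C=(λp. 3), E=∅, K=[arg :: addR :: mulL(2)]>
[11] <C=5, E=∅, K=[fun :: addR :: mulL(2)]>
[12] <C=3, E={p↦5}, K=[addR :: mulL(2)]>
[13] <C=-2, E=∅, K=[addL(3) :: mulL(2)]>
→ final value 2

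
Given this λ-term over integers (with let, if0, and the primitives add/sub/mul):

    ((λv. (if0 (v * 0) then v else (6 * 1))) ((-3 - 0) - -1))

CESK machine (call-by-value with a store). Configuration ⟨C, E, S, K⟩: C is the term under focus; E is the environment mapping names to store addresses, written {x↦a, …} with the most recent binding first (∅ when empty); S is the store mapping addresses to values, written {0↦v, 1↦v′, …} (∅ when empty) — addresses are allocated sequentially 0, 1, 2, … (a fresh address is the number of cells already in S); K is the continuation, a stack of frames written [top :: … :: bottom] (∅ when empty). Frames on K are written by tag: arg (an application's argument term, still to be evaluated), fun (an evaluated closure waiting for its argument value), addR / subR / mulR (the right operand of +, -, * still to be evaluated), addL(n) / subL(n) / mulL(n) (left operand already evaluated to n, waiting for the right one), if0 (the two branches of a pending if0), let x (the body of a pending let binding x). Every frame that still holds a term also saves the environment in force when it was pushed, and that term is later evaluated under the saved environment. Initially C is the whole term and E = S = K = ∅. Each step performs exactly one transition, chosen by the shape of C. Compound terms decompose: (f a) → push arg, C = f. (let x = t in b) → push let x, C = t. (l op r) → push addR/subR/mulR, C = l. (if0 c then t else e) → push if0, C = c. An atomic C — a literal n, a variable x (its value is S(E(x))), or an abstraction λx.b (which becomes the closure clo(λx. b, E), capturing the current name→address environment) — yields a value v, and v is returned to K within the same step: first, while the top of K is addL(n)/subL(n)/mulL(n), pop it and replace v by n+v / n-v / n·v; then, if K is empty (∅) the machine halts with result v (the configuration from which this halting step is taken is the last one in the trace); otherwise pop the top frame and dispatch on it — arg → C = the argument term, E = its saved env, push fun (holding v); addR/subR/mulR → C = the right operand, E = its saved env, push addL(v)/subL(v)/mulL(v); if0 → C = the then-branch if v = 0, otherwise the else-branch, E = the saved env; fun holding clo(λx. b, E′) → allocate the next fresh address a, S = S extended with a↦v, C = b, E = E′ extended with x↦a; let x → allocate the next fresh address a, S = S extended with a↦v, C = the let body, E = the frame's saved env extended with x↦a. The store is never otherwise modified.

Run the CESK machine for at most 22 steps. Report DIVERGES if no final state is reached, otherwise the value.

[0] <C=((λv. (if0 (v * 0) then v else (6 * 1))) ((-3 - 0) - -1)), E=∅, S=∅, K=∅>
[1] <C=(λv. (if0 (v * 0) then v else (6 * 1))), E=∅, S=∅, K=[arg]>
[2] <C=((-3 - 0) - -1), E=∅, S=∅, K=[fun]>
[3] <C=(-3 - 0), E=∅, S=∅, K=[subR :: fun]>
[4] <C=-3, E=∅, S=∅, K=[subR :: subR :: fun]>
[5] <C=0, E=∅, S=∅, K=[subL(-3) :: subR :: fun]>
[6] <C=-1, E=∅, S=∅, K=[subL(-3) :: fun]>
[7] <C=(if0 (v * 0) then v else (6 * 1)), E={v↦0}, S={0↦-2}, K=∅>
[8] <C=(v * 0), E={v↦0}, S={0↦-2}, K=[if0]>
[9] <C=v, E={v↦0}, S={0↦-2}, K=[mulR :: if0]>
[10] <C=0, E={v↦0}, S={0↦-2}, K=[mulL(-2) :: if0]>
[11] <C=v, E={v↦0}, S={0↦-2}, K=∅>
→ final value -2

Answer: -2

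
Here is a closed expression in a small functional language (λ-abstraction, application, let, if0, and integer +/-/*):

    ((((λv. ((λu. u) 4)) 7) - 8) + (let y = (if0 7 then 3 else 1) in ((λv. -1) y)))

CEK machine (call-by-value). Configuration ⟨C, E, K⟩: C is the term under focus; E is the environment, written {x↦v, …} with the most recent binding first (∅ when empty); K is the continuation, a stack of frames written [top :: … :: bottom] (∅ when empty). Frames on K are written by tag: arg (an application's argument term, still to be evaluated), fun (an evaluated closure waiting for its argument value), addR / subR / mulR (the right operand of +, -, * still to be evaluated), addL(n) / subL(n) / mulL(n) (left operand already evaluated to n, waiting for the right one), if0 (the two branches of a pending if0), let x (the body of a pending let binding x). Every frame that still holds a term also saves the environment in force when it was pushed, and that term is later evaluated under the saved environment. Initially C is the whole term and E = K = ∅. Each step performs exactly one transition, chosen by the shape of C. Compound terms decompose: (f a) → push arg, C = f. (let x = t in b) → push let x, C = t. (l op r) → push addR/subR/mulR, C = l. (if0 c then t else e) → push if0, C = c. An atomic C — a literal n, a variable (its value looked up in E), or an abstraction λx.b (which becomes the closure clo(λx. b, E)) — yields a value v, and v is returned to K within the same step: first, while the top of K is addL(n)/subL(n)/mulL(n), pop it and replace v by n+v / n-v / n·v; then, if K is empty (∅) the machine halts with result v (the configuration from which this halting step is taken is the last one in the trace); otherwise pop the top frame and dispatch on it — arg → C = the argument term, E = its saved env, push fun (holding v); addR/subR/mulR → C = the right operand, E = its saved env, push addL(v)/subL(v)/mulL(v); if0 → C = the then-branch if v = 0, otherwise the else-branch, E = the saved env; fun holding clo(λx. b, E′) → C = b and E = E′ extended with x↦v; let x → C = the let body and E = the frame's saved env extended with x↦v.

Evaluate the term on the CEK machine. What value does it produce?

Answer: -5

Derivation:
0. ⟨C=((((λv. ((λu. u) 4)) 7) - 8) + (let y = (if0 7 then 3 else 1) in ((λv. -1) y))); E=∅; K=∅⟩
1. ⟨C=(((λv. ((λu. u) 4)) 7) - 8); E=∅; K=[addR]⟩
2. ⟨C=((λv. ((λu. u) 4)) 7); E=∅; K=[subR :: addR]⟩
3. ⟨C=(λv. ((λu. u) 4)); E=∅; K=[arg :: subR :: addR]⟩
4. ⟨C=7; E=∅; K=[fun :: subR :: addR]⟩
5. ⟨C=((λu. u) 4); E={v↦7}; K=[subR :: addR]⟩
6. ⟨C=(λu. u); E={v↦7}; K=[arg :: subR :: addR]⟩
7. ⟨C=4; E={v↦7}; K=[fun :: subR :: addR]⟩
8. ⟨C=u; E={u↦4, v↦7}; K=[subR :: addR]⟩
9. ⟨C=8; E=∅; K=[subL(4) :: addR]⟩
10. ⟨C=(let y = (if0 7 then 3 else 1) in ((λv. -1) y)); E=∅; K=[addL(-4)]⟩
11. ⟨C=(if0 7 then 3 else 1); E=∅; K=[let y :: addL(-4)]⟩
12. ⟨C=7; E=∅; K=[if0 :: let y :: addL(-4)]⟩
13. ⟨C=1; E=∅; K=[let y :: addL(-4)]⟩
14. ⟨C=((λv. -1) y); E={y↦1}; K=[addL(-4)]⟩
15. ⟨C=(λv. -1); E={y↦1}; K=[arg :: addL(-4)]⟩
16. ⟨C=y; E={y↦1}; K=[fun :: addL(-4)]⟩
17. ⟨C=-1; E={v↦1, y↦1}; K=[addL(-4)]⟩
→ final value -5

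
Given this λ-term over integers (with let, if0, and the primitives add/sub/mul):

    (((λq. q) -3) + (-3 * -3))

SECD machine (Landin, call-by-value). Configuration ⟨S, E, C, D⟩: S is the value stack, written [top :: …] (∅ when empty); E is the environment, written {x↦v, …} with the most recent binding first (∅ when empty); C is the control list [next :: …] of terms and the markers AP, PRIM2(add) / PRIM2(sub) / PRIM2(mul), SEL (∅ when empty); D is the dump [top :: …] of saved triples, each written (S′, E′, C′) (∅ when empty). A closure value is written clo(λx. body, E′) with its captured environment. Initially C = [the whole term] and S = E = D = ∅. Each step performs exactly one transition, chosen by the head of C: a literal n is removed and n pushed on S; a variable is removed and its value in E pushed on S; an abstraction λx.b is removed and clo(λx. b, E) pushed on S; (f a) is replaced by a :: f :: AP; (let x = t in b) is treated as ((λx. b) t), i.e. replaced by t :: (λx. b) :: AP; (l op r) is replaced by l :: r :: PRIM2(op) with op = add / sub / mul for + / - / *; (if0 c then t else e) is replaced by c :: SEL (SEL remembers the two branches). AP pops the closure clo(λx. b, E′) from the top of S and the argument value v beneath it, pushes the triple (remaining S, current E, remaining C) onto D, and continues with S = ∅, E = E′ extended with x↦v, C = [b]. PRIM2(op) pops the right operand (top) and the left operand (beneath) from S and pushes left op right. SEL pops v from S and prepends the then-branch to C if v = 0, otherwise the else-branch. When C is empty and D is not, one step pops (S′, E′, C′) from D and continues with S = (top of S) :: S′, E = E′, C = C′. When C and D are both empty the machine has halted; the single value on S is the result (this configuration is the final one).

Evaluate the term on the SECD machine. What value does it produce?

Answer: 6

Machine steps:
t=0: [S=∅ | E=∅ | C=[(((λq. q) -3) + (-3 * -3))] | D=∅]
t=1: [S=∅ | E=∅ | C=[((λq. q) -3) :: (-3 * -3) :: PRIM2(add)] | D=∅]
t=2: [S=∅ | E=∅ | C=[-3 :: (λq. q) :: AP :: (-3 * -3) :: PRIM2(add)] | D=∅]
t=3: [S=[-3] | E=∅ | C=[(λq. q) :: AP :: (-3 * -3) :: PRIM2(add)] | D=∅]
t=4: [S=[clo(λq. q, ∅) :: -3] | E=∅ | C=[AP :: (-3 * -3) :: PRIM2(add)] | D=∅]
t=5: [S=∅ | E={q↦-3} | C=[q] | D=[(∅, ∅, [(-3 * -3) :: PRIM2(add)])]]
t=6: [S=[-3] | E={q↦-3} | C=∅ | D=[(∅, ∅, [(-3 * -3) :: PRIM2(add)])]]
t=7: [S=[-3] | E=∅ | C=[(-3 * -3) :: PRIM2(add)] | D=∅]
t=8: [S=[-3] | E=∅ | C=[-3 :: -3 :: PRIM2(mul) :: PRIM2(add)] | D=∅]
t=9: [S=[-3 :: -3] | E=∅ | C=[-3 :: PRIM2(mul) :: PRIM2(add)] | D=∅]
t=10: [S=[-3 :: -3 :: -3] | E=∅ | C=[PRIM2(mul) :: PRIM2(add)] | D=∅]
t=11: [S=[9 :: -3] | E=∅ | C=[PRIM2(add)] | D=∅]
t=12: [S=[6] | E=∅ | C=∅ | D=∅]
→ final value 6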